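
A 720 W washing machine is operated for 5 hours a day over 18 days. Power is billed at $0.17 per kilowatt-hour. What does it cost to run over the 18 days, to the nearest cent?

$11.02

Runtime = 5 h/day × 18 days = 90 h
Energy = 0.72 kW × 90 h = 64.8 kWh
Cost = 64.8 kWh × $0.17/kWh = $11.02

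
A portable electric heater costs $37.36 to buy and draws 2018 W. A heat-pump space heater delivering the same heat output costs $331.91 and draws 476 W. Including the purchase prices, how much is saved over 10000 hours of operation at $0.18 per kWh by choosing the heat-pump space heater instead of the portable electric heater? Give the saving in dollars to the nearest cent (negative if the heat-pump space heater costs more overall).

$2481.05

portable electric heater: $37.36 + (2018/1000) kW × 10000 h × $0.18 = $37.36 + $3632.4 = $3669.76
heat-pump space heater: $331.91 + (476/1000) kW × 10000 h × $0.18 = $331.91 + $856.8 = $1188.71
Saving = $3669.76 − $1188.71 = $2481.05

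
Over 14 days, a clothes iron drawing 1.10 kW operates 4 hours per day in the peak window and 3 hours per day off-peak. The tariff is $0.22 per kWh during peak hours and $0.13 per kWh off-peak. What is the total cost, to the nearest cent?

$19.56

Peak energy = 1.1 kW × 4 h × 14 = 61.6 kWh
Off-peak energy = 1.1 kW × 3 h × 14 = 46.2 kWh
Cost = 61.6 × $0.22 + 46.2 × $0.13 = $13.552 + $6.006 = $19.56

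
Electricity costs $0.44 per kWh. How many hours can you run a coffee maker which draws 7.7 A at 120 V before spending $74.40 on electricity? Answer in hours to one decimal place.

Power = 7.7 A × 120 V = 924 W = 0.924 kW
Energy available = $74.40 ÷ $0.44/kWh = 169.0909 kWh
Hours = 169.0909 kWh ÷ 0.924 kW = 183.0 h

183.0 h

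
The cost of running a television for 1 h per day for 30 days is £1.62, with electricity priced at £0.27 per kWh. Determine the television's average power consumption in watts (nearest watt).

200 W

Energy = £1.62 ÷ £0.27/kWh = 6 kWh
Runtime = 1 h/day × 30 days = 30 h
Power = 6 kWh ÷ 30 h = 0.2 kW = 200 W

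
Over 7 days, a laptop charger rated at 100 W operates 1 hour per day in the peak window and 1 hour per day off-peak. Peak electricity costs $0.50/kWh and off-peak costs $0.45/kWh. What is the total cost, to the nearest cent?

$0.67

Peak energy = 0.1 kW × 1 h × 7 = 0.7 kWh
Off-peak energy = 0.1 kW × 1 h × 7 = 0.7 kWh
Cost = 0.7 × $0.50 + 0.7 × $0.45 = $0.35 + $0.315 = $0.67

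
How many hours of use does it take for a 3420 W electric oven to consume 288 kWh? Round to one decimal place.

Hours = 288 kWh ÷ 3.42 kW = 84.2 h

84.2 h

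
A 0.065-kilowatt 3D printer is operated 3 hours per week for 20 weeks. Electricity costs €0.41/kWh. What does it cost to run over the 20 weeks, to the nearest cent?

€1.60

Runtime = 3 h/week × 20 weeks = 60 h
Energy = 0.065 kW × 60 h = 3.9 kWh
Cost = 3.9 kWh × €0.41/kWh = €1.60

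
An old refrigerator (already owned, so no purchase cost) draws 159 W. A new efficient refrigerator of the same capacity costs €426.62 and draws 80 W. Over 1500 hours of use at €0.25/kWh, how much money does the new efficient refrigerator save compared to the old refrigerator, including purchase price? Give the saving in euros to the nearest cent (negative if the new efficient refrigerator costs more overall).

-€397.00

old refrigerator: €0.00 + (159/1000) kW × 1500 h × €0.25 = €0.00 + €59.625 = €59.625
new efficient refrigerator: €426.62 + (80/1000) kW × 1500 h × €0.25 = €426.62 + €30 = €456.62
Saving = €59.625 − €456.62 = −€396.995 → -€397.00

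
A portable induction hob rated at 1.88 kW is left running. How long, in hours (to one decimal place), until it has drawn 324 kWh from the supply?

Hours = 324 kWh ÷ 1.88 kW = 172.3 h

172.3 h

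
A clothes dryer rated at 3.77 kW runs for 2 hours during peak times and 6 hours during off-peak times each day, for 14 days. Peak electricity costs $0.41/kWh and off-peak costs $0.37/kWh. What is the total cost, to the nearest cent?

$160.45

Peak energy = 3.77 kW × 2 h × 14 = 105.56 kWh
Off-peak energy = 3.77 kW × 6 h × 14 = 316.68 kWh
Cost = 105.56 × $0.41 + 316.68 × $0.37 = $43.2796 + $117.1716 = $160.45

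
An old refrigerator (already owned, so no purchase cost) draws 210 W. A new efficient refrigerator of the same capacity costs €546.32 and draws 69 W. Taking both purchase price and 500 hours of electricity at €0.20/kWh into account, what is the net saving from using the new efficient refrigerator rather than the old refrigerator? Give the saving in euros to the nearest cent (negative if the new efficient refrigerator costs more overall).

old refrigerator: €0.00 + (210/1000) kW × 500 h × €0.20 = €0.00 + €21 = €21
new efficient refrigerator: €546.32 + (69/1000) kW × 500 h × €0.20 = €546.32 + €6.9 = €553.22
Saving = €21 − €553.22 = −€532.22

-€532.22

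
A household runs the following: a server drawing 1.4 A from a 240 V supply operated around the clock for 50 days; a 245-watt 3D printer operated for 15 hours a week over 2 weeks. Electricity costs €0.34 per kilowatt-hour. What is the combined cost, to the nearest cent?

€139.59

server: Power = 1.4 A × 240 V = 336 W = 0.336 kW
server: Runtime = 24 h × 50 = 1200 h
server: 0.336 kW × 1200 h = 403.2 kWh
3D printer: Runtime = 15 h/week × 2 weeks = 30 h
3D printer: 0.245 kW × 30 h = 7.35 kWh
Total energy = 410.55 kWh
Cost = 410.55 × €0.34 = €139.59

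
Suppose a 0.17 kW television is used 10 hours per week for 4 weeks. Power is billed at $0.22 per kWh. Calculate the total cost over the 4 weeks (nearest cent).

Runtime = 10 h/week × 4 weeks = 40 h
Energy = 0.17 kW × 40 h = 6.8 kWh
Cost = 6.8 kWh × $0.22/kWh = $1.50

$1.50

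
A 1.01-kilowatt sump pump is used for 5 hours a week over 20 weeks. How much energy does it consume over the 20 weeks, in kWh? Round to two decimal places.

101.00 kWh

Runtime = 5 h/week × 20 weeks = 100 h
Energy = 1.01 kW × 100 h = 101 kWh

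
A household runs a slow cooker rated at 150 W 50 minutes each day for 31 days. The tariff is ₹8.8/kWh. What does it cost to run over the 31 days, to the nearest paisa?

Runtime = 50 min × 31 = 1550 min = 25.833333… h
Energy = 0.15 kW × 25.833333… h = 3.875 kWh
Cost = 3.875 kWh × ₹8.8/kWh = ₹34.10

₹34.10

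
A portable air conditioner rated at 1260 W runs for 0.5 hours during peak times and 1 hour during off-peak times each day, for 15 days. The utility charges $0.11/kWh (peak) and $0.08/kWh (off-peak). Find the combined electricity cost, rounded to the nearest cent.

$2.55

Peak energy = 1.26 kW × 0.5 h × 15 = 9.45 kWh
Off-peak energy = 1.26 kW × 1 h × 15 = 18.9 kWh
Cost = 9.45 × $0.11 + 18.9 × $0.08 = $1.0395 + $1.512 = $2.55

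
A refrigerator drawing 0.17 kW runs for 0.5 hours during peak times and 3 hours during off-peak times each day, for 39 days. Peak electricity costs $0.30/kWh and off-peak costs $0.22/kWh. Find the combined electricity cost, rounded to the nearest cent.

Peak energy = 0.17 kW × 0.5 h × 39 = 3.315 kWh
Off-peak energy = 0.17 kW × 3 h × 39 = 19.89 kWh
Cost = 3.315 × $0.30 + 19.89 × $0.22 = $0.9945 + $4.3758 = $5.37

$5.37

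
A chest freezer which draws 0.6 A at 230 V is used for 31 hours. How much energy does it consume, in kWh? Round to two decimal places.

Power = 0.6 A × 230 V = 138 W = 0.138 kW
Energy = 0.138 kW × 31 h = 4.278 kWh ≈ 4.28 kWh

4.28 kWh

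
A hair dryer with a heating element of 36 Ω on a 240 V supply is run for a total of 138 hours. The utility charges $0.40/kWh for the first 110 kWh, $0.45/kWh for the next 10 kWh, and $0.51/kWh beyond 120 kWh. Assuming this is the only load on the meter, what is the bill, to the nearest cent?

$99.91

Power = V²/R = 240²/36 = 1600 W = 1.6 kW
Energy = 1.6 kW × 138 h = 220.8 kWh
Tier 1 (0–110 kWh): 110 × $0.40 = $44
Tier 2 (110–120 kWh): 10 × $0.45 = $4.5
Above 120 kWh: 100.8 × $0.51 = $51.408
Bill = $99.91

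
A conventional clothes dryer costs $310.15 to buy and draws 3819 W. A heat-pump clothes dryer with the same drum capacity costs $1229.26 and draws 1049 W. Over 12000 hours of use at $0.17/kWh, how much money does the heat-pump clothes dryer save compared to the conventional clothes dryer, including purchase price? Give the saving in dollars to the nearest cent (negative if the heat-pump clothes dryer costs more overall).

$4731.69

conventional clothes dryer: $310.15 + (3819/1000) kW × 12000 h × $0.17 = $310.15 + $7790.76 = $8100.91
heat-pump clothes dryer: $1229.26 + (1049/1000) kW × 12000 h × $0.17 = $1229.26 + $2139.96 = $3369.22
Saving = $8100.91 − $3369.22 = $4731.69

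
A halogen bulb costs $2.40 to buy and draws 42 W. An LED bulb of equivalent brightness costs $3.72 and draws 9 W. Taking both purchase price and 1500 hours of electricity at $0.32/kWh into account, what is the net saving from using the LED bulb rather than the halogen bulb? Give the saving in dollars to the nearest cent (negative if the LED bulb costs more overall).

halogen bulb: $2.40 + (42/1000) kW × 1500 h × $0.32 = $2.40 + $20.16 = $22.56
LED bulb: $3.72 + (9/1000) kW × 1500 h × $0.32 = $3.72 + $4.32 = $8.04
Saving = $22.56 − $8.04 = $14.52

$14.52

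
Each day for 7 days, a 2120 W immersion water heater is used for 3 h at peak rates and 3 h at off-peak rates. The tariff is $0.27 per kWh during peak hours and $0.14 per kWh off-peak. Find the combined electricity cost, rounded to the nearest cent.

$18.25

Peak energy = 2.12 kW × 3 h × 7 = 44.52 kWh
Off-peak energy = 2.12 kW × 3 h × 7 = 44.52 kWh
Cost = 44.52 × $0.27 + 44.52 × $0.14 = $12.0204 + $6.2328 = $18.25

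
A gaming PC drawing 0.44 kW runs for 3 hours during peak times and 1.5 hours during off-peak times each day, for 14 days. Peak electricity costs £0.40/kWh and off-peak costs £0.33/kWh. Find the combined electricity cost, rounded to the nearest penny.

£10.44

Peak energy = 0.44 kW × 3 h × 14 = 18.48 kWh
Off-peak energy = 0.44 kW × 1.5 h × 14 = 9.24 kWh
Cost = 18.48 × £0.40 + 9.24 × £0.33 = £7.392 + £3.0492 = £10.44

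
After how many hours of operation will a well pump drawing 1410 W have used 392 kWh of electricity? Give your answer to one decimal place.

278.0 h

Hours = 392 kWh ÷ 1.41 kW = 278.0 h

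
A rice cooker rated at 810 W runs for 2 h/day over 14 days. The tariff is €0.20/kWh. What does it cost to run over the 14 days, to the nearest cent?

Runtime = 2 h/day × 14 days = 28 h
Energy = 0.81 kW × 28 h = 22.68 kWh
Cost = 22.68 kWh × €0.20/kWh = €4.54

€4.54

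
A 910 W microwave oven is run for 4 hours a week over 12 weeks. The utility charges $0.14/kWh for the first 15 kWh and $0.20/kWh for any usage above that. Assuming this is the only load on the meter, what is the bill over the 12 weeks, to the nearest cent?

Runtime = 4 h/week × 12 weeks = 48 h
Energy = 0.91 kW × 48 h = 43.68 kWh
Tier 1 (0–15 kWh): 15 × $0.14 = $2.1
Above 15 kWh: 28.68 × $0.20 = $5.736
Bill = $7.84

$7.84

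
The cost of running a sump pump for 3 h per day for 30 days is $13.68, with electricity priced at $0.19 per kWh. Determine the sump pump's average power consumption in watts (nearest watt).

Energy = $13.68 ÷ $0.19/kWh = 72 kWh
Runtime = 3 h/day × 30 days = 90 h
Power = 72 kWh ÷ 90 h = 0.8 kW = 800 W

800 W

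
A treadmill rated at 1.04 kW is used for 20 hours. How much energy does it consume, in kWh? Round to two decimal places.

Energy = 1.04 kW × 20 h = 20.8 kWh

20.80 kWh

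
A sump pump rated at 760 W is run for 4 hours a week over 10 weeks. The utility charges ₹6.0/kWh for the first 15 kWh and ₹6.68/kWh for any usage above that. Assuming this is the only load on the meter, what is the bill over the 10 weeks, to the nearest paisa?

₹192.87

Runtime = 4 h/week × 10 weeks = 40 h
Energy = 0.76 kW × 40 h = 30.4 kWh
Tier 1 (0–15 kWh): 15 × ₹6.0 = ₹90
Above 15 kWh: 15.4 × ₹6.68 = ₹102.872
Bill = ₹192.87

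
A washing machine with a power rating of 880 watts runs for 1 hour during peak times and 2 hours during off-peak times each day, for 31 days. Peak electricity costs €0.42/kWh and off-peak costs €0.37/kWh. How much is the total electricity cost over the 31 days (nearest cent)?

€31.64

Peak energy = 0.88 kW × 1 h × 31 = 27.28 kWh
Off-peak energy = 0.88 kW × 2 h × 31 = 54.56 kWh
Cost = 27.28 × €0.42 + 54.56 × €0.37 = €11.4576 + €20.1872 = €31.64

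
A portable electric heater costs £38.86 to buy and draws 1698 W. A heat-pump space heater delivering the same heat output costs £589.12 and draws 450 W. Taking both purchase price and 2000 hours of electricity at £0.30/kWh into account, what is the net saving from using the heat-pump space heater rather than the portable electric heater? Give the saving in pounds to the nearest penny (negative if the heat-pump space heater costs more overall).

portable electric heater: £38.86 + (1698/1000) kW × 2000 h × £0.30 = £38.86 + £1018.8 = £1057.66
heat-pump space heater: £589.12 + (450/1000) kW × 2000 h × £0.30 = £589.12 + £270 = £859.12
Saving = £1057.66 − £859.12 = £198.54

£198.54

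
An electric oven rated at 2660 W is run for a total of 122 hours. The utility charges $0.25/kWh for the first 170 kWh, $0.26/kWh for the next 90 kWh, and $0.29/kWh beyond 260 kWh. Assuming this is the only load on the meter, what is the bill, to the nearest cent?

Energy = 2.66 kW × 122 h = 324.52 kWh
Tier 1 (0–170 kWh): 170 × $0.25 = $42.5
Tier 2 (170–260 kWh): 90 × $0.26 = $23.4
Above 260 kWh: 64.52 × $0.29 = $18.7108
Bill = $84.61

$84.61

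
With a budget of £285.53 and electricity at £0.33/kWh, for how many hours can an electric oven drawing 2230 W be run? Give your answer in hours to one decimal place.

388.0 h

Energy available = £285.53 ÷ £0.33/kWh = 865.2424 kWh
Hours = 865.2424 kWh ÷ 2.23 kW = 388.0 h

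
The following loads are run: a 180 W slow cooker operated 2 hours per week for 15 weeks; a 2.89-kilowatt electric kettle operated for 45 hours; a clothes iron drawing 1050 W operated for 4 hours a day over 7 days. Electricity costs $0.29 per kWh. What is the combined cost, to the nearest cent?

slow cooker: Runtime = 2 h/week × 15 weeks = 30 h
slow cooker: 0.18 kW × 30 h = 5.4 kWh
electric kettle: 2.89 kW × 45 h = 130.05 kWh
clothes iron: Runtime = 4 h/day × 7 days = 28 h
clothes iron: 1.05 kW × 28 h = 29.4 kWh
Total energy = 164.85 kWh
Cost = 164.85 × $0.29 = $47.81

$47.81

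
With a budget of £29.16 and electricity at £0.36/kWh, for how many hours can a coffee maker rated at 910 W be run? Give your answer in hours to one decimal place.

Energy available = £29.16 ÷ £0.36/kWh = 81 kWh
Hours = 81 kWh ÷ 0.91 kW = 89.0 h

89.0 h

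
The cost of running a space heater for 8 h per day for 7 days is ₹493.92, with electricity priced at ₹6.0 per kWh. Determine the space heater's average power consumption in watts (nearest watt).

1470 W

Energy = ₹493.92 ÷ ₹6.0/kWh = 82.32 kWh
Runtime = 8 h/day × 7 days = 56 h
Power = 82.32 kWh ÷ 56 h = 1.47 kW = 1470 W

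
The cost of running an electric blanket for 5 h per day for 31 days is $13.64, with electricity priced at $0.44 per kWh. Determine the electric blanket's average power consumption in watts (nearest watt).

200 W

Energy = $13.64 ÷ $0.44/kWh = 31 kWh
Runtime = 5 h/day × 31 days = 155 h
Power = 31 kWh ÷ 155 h = 0.2 kW = 200 W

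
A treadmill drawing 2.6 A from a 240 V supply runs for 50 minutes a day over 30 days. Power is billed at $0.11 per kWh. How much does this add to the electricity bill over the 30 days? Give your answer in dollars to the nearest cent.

Power = 2.6 A × 240 V = 624 W = 0.624 kW
Runtime = 50 min × 30 = 1500 min = 25 h
Energy = 0.624 kW × 25 h = 15.6 kWh
Cost = 15.6 kWh × $0.11/kWh = $1.72

$1.72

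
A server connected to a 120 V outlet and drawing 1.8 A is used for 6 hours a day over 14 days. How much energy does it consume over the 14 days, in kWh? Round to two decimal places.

Power = 1.8 A × 120 V = 216 W = 0.216 kW
Runtime = 6 h/day × 14 days = 84 h
Energy = 0.216 kW × 84 h = 18.144 kWh ≈ 18.14 kWh

18.14 kWh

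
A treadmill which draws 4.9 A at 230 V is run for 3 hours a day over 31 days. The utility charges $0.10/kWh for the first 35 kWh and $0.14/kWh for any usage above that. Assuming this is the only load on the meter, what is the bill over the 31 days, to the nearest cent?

Power = 4.9 A × 230 V = 1127 W = 1.127 kW
Runtime = 3 h/day × 31 days = 93 h
Energy = 1.127 kW × 93 h = 104.811 kWh
Tier 1 (0–35 kWh): 35 × $0.10 = $3.5
Above 35 kWh: 69.811 × $0.14 = $9.77354
Bill = $13.27

$13.27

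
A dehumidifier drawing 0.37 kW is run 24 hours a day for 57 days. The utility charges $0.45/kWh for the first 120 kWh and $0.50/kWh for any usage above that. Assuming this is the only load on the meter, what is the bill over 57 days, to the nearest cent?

$247.08

Runtime = 24 h × 57 = 1368 h
Energy = 0.37 kW × 1368 h = 506.16 kWh
Tier 1 (0–120 kWh): 120 × $0.45 = $54
Above 120 kWh: 386.16 × $0.50 = $193.08
Bill = $247.08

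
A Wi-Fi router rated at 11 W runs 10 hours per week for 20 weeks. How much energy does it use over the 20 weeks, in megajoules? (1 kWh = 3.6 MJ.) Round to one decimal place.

Runtime = 10 h/week × 20 weeks = 200 h
Energy = 0.011 kW × 200 h = 2.2 kWh
= 2.2 × 3.6 MJ = 7.9 MJ

7.9 MJ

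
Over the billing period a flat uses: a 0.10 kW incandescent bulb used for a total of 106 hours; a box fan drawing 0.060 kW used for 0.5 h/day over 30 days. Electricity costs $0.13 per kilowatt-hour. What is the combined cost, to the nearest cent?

$1.50

incandescent bulb: 0.1 kW × 106 h = 10.6 kWh
box fan: Runtime = 0.5 h/day × 30 days = 15 h
box fan: 0.06 kW × 15 h = 0.9 kWh
Total energy = 11.5 kWh
Cost = 11.5 × $0.13 = $1.50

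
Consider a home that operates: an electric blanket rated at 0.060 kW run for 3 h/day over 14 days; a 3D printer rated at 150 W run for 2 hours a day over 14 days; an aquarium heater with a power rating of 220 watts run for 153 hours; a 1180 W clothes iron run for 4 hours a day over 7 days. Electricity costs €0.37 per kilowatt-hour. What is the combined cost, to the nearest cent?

electric blanket: Runtime = 3 h/day × 14 days = 42 h
electric blanket: 0.06 kW × 42 h = 2.52 kWh
3D printer: Runtime = 2 h/day × 14 days = 28 h
3D printer: 0.15 kW × 28 h = 4.2 kWh
aquarium heater: 0.22 kW × 153 h = 33.66 kWh
clothes iron: Runtime = 4 h/day × 7 days = 28 h
clothes iron: 1.18 kW × 28 h = 33.04 kWh
Total energy = 73.42 kWh
Cost = 73.42 × €0.37 = €27.17

€27.17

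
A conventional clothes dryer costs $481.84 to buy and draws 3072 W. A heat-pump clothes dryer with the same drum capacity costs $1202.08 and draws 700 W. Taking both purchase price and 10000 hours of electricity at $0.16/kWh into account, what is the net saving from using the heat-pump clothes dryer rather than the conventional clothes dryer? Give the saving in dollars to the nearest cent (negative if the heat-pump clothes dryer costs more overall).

$3074.96

conventional clothes dryer: $481.84 + (3072/1000) kW × 10000 h × $0.16 = $481.84 + $4915.2 = $5397.04
heat-pump clothes dryer: $1202.08 + (700/1000) kW × 10000 h × $0.16 = $1202.08 + $1120 = $2322.08
Saving = $5397.04 − $2322.08 = $3074.96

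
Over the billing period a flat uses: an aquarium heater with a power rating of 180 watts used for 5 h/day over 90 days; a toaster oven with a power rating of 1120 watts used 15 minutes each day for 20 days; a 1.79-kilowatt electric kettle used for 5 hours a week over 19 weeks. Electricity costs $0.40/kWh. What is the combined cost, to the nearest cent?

aquarium heater: Runtime = 5 h/day × 90 days = 450 h
aquarium heater: 0.18 kW × 450 h = 81 kWh
toaster oven: Runtime = 15 min × 20 = 300 min = 5 h
toaster oven: 1.12 kW × 5 h = 5.6 kWh
electric kettle: Runtime = 5 h/week × 19 weeks = 95 h
electric kettle: 1.79 kW × 95 h = 170.05 kWh
Total energy = 256.65 kWh
Cost = 256.65 × $0.40 = $102.66

$102.66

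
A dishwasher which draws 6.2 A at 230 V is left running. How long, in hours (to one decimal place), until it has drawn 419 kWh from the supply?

293.8 h

Power = 6.2 A × 230 V = 1426 W = 1.426 kW
Hours = 419 kWh ÷ 1.426 kW = 293.8 h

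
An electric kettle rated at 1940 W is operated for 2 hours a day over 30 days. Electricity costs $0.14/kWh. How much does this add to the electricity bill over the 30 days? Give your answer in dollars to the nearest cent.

$16.30

Runtime = 2 h/day × 30 days = 60 h
Energy = 1.94 kW × 60 h = 116.4 kWh
Cost = 116.4 kWh × $0.14/kWh = $16.30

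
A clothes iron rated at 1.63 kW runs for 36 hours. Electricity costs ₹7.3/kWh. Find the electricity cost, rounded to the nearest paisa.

Energy = 1.63 kW × 36 h = 58.68 kWh
Cost = 58.68 kWh × ₹7.3/kWh = ₹428.36

₹428.36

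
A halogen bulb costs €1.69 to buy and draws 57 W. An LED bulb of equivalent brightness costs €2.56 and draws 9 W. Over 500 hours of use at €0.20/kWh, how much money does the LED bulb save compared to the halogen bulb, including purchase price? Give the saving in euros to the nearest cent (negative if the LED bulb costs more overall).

halogen bulb: €1.69 + (57/1000) kW × 500 h × €0.20 = €1.69 + €5.7 = €7.39
LED bulb: €2.56 + (9/1000) kW × 500 h × €0.20 = €2.56 + €0.9 = €3.46
Saving = €7.39 − €3.46 = €3.93

€3.93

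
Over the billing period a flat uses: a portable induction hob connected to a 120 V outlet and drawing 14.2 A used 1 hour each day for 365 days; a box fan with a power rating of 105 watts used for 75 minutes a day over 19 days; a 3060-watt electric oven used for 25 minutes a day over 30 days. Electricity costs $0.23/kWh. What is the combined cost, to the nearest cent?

$152.42

portable induction hob: Power = 14.2 A × 120 V = 1704 W = 1.704 kW
portable induction hob: Runtime = 1 h/day × 365 days = 365 h
portable induction hob: 1.704 kW × 365 h = 621.96 kWh
box fan: Runtime = 75 min × 19 = 1425 min = 23.75 h
box fan: 0.105 kW × 23.75 h = 2.49375 kWh
electric oven: Runtime = 25 min × 30 = 750 min = 12.5 h
electric oven: 3.06 kW × 12.5 h = 38.25 kWh
Total energy = 662.70375 kWh
Cost = 662.70375 × $0.23 = $152.42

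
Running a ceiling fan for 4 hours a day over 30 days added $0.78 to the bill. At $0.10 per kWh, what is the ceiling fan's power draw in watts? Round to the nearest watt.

65 W

Energy = $0.78 ÷ $0.10/kWh = 7.8 kWh
Runtime = 4 h/day × 30 days = 120 h
Power = 7.8 kWh ÷ 120 h = 0.065 kW = 65 W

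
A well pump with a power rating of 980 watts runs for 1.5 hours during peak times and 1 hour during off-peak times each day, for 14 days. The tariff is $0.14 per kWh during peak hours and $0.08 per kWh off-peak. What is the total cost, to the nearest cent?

$3.98

Peak energy = 0.98 kW × 1.5 h × 14 = 20.58 kWh
Off-peak energy = 0.98 kW × 1 h × 14 = 13.72 kWh
Cost = 20.58 × $0.14 + 13.72 × $0.08 = $2.8812 + $1.0976 = $3.98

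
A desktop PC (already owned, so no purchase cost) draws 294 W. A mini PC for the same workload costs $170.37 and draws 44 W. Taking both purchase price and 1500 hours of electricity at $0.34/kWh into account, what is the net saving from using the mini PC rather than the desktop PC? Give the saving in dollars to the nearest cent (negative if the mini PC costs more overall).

desktop PC: $0.00 + (294/1000) kW × 1500 h × $0.34 = $0.00 + $149.94 = $149.94
mini PC: $170.37 + (44/1000) kW × 1500 h × $0.34 = $170.37 + $22.44 = $192.81
Saving = $149.94 − $192.81 = −$42.87

-$42.87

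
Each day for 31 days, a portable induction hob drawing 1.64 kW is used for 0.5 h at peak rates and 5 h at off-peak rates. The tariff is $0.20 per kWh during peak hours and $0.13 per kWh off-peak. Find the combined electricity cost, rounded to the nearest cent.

Peak energy = 1.64 kW × 0.5 h × 31 = 25.42 kWh
Off-peak energy = 1.64 kW × 5 h × 31 = 254.2 kWh
Cost = 25.42 × $0.20 + 254.2 × $0.13 = $5.084 + $33.046 = $38.13

$38.13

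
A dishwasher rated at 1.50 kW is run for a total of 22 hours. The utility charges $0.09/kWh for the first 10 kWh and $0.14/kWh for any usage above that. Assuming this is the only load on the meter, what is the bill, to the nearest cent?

$4.12

Energy = 1.5 kW × 22 h = 33 kWh
Tier 1 (0–10 kWh): 10 × $0.09 = $0.9
Above 10 kWh: 23 × $0.14 = $3.22
Bill = $4.12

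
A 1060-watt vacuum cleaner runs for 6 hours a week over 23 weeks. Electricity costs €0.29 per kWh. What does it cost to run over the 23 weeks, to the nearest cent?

Runtime = 6 h/week × 23 weeks = 138 h
Energy = 1.06 kW × 138 h = 146.28 kWh
Cost = 146.28 kWh × €0.29/kWh = €42.42

€42.42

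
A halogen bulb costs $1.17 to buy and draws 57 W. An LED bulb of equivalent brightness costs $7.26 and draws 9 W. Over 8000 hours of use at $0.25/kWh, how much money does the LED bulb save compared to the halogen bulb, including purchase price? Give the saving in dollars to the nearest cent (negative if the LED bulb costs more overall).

$89.91

halogen bulb: $1.17 + (57/1000) kW × 8000 h × $0.25 = $1.17 + $114 = $115.17
LED bulb: $7.26 + (9/1000) kW × 8000 h × $0.25 = $7.26 + $18 = $25.26
Saving = $115.17 − $25.26 = $89.91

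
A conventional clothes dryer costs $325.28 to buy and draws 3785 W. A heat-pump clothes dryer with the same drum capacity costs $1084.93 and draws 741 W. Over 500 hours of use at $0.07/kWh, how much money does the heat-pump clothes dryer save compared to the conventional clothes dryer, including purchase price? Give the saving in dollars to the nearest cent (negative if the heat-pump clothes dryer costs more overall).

-$653.11

conventional clothes dryer: $325.28 + (3785/1000) kW × 500 h × $0.07 = $325.28 + $132.475 = $457.755
heat-pump clothes dryer: $1084.93 + (741/1000) kW × 500 h × $0.07 = $1084.93 + $25.935 = $1110.865
Saving = $457.755 − $1110.865 = −$653.11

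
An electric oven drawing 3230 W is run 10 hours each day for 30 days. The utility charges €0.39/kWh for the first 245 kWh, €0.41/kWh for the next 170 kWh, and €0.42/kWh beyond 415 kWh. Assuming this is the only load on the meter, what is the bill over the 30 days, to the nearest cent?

€397.93

Runtime = 10 h/day × 30 days = 300 h
Energy = 3.23 kW × 300 h = 969 kWh
Tier 1 (0–245 kWh): 245 × €0.39 = €95.55
Tier 2 (245–415 kWh): 170 × €0.41 = €69.7
Above 415 kWh: 554 × €0.42 = €232.68
Bill = €397.93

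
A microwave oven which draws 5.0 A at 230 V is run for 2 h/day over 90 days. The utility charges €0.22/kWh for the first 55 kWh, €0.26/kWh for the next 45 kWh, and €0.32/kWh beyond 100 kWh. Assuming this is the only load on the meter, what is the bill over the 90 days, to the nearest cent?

Power = 5.0 A × 230 V = 1150 W = 1.15 kW
Runtime = 2 h/day × 90 days = 180 h
Energy = 1.15 kW × 180 h = 207 kWh
Tier 1 (0–55 kWh): 55 × €0.22 = €12.1
Tier 2 (55–100 kWh): 45 × €0.26 = €11.7
Above 100 kWh: 107 × €0.32 = €34.24
Bill = €58.04

€58.04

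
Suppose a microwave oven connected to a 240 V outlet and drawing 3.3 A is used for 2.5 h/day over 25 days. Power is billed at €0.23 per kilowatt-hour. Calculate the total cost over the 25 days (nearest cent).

Power = 3.3 A × 240 V = 792 W = 0.792 kW
Runtime = 2.5 h/day × 25 days = 62.5 h
Energy = 0.792 kW × 62.5 h = 49.5 kWh
Cost = 49.5 kWh × €0.23/kWh = €11.39

€11.39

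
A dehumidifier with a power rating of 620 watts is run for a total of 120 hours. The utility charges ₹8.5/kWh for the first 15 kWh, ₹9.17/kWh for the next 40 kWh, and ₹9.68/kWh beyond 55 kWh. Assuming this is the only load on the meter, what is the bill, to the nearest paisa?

₹682.09

Energy = 0.62 kW × 120 h = 74.4 kWh
Tier 1 (0–15 kWh): 15 × ₹8.5 = ₹127.5
Tier 2 (15–55 kWh): 40 × ₹9.17 = ₹366.8
Above 55 kWh: 19.4 × ₹9.68 = ₹187.792
Bill = ₹682.09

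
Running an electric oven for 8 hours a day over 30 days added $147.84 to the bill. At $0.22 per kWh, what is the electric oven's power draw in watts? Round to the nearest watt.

Energy = $147.84 ÷ $0.22/kWh = 672 kWh
Runtime = 8 h/day × 30 days = 240 h
Power = 672 kWh ÷ 240 h = 2.8 kW = 2800 W

2800 W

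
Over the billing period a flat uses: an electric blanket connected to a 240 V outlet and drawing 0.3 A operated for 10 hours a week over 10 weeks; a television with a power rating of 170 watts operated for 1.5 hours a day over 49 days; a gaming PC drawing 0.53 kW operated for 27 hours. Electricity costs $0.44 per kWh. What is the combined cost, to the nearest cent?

$14.96

electric blanket: Power = 0.3 A × 240 V = 72 W = 0.072 kW
electric blanket: Runtime = 10 h/week × 10 weeks = 100 h
electric blanket: 0.072 kW × 100 h = 7.2 kWh
television: Runtime = 1.5 h/day × 49 days = 73.5 h
television: 0.17 kW × 73.5 h = 12.495 kWh
gaming PC: 0.53 kW × 27 h = 14.31 kWh
Total energy = 34.005 kWh
Cost = 34.005 × $0.44 = $14.96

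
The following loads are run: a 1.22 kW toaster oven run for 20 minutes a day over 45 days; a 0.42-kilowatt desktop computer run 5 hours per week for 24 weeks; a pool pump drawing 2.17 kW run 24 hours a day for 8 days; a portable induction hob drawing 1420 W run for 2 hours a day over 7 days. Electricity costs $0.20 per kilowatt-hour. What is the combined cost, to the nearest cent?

$101.04

toaster oven: Runtime = 20 min × 45 = 900 min = 15 h
toaster oven: 1.22 kW × 15 h = 18.3 kWh
desktop computer: Runtime = 5 h/week × 24 weeks = 120 h
desktop computer: 0.42 kW × 120 h = 50.4 kWh
pool pump: Runtime = 24 h × 8 = 192 h
pool pump: 2.17 kW × 192 h = 416.64 kWh
portable induction hob: Runtime = 2 h/day × 7 days = 14 h
portable induction hob: 1.42 kW × 14 h = 19.88 kWh
Total energy = 505.22 kWh
Cost = 505.22 × $0.20 = $101.04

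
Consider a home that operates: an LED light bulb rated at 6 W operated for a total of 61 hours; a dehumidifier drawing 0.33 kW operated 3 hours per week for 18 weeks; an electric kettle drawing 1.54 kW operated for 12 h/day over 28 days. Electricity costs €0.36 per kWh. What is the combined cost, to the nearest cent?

€192.83

LED light bulb: 0.006 kW × 61 h = 0.366 kWh
dehumidifier: Runtime = 3 h/week × 18 weeks = 54 h
dehumidifier: 0.33 kW × 54 h = 17.82 kWh
electric kettle: Runtime = 12 h/day × 28 days = 336 h
electric kettle: 1.54 kW × 336 h = 517.44 kWh
Total energy = 535.626 kWh
Cost = 535.626 × €0.36 = €192.83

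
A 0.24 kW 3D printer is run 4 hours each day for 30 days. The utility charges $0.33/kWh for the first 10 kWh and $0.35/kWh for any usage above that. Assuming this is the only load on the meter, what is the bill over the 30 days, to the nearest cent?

Runtime = 4 h/day × 30 days = 120 h
Energy = 0.24 kW × 120 h = 28.8 kWh
Tier 1 (0–10 kWh): 10 × $0.33 = $3.3
Above 10 kWh: 18.8 × $0.35 = $6.58
Bill = $9.88

$9.88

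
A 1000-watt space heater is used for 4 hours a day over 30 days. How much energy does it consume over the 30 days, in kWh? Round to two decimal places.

120.00 kWh

Runtime = 4 h/day × 30 days = 120 h
Energy = 1 kW × 120 h = 120 kWh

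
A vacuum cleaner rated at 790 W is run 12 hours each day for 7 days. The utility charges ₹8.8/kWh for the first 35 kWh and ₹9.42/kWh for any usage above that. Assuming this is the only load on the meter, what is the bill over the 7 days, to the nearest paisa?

Runtime = 12 h/day × 7 days = 84 h
Energy = 0.79 kW × 84 h = 66.36 kWh
Tier 1 (0–35 kWh): 35 × ₹8.8 = ₹308
Above 35 kWh: 31.36 × ₹9.42 = ₹295.4112
Bill = ₹603.41

₹603.41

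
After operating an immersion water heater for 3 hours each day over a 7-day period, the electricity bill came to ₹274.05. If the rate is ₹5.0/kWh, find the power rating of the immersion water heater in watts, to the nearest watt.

2610 W

Energy = ₹274.05 ÷ ₹5.0/kWh = 54.81 kWh
Runtime = 3 h/day × 7 days = 21 h
Power = 54.81 kWh ÷ 21 h = 2.61 kW = 2610 W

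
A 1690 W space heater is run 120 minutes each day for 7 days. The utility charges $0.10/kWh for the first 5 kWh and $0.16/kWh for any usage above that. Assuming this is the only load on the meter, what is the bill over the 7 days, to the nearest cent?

$3.49

Runtime = 120 min × 7 = 840 min = 14 h
Energy = 1.69 kW × 14 h = 23.66 kWh
Tier 1 (0–5 kWh): 5 × $0.10 = $0.5
Above 5 kWh: 18.66 × $0.16 = $2.9856
Bill = $3.49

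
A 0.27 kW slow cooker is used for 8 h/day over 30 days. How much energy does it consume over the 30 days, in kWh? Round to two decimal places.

Runtime = 8 h/day × 30 days = 240 h
Energy = 0.27 kW × 240 h = 64.8 kWh

64.80 kWh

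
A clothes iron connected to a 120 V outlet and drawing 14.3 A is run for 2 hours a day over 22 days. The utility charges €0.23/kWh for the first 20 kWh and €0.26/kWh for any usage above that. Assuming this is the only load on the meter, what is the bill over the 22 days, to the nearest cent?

€19.03

Power = 14.3 A × 120 V = 1716 W = 1.716 kW
Runtime = 2 h/day × 22 days = 44 h
Energy = 1.716 kW × 44 h = 75.504 kWh
Tier 1 (0–20 kWh): 20 × €0.23 = €4.6
Above 20 kWh: 55.504 × €0.26 = €14.43104
Bill = €19.03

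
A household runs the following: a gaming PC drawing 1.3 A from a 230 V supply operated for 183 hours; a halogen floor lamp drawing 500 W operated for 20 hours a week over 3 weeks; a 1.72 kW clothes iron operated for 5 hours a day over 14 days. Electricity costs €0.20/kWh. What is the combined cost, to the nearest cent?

gaming PC: Power = 1.3 A × 230 V = 299 W = 0.299 kW
gaming PC: 0.299 kW × 183 h = 54.717 kWh
halogen floor lamp: Runtime = 20 h/week × 3 weeks = 60 h
halogen floor lamp: 0.5 kW × 60 h = 30 kWh
clothes iron: Runtime = 5 h/day × 14 days = 70 h
clothes iron: 1.72 kW × 70 h = 120.4 kWh
Total energy = 205.117 kWh
Cost = 205.117 × €0.20 = €41.02

€41.02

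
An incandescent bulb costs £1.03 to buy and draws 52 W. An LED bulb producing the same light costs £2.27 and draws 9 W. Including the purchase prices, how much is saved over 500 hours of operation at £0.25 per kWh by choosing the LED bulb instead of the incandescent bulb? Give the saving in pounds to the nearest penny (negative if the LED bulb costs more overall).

£4.14

incandescent bulb: £1.03 + (52/1000) kW × 500 h × £0.25 = £1.03 + £6.5 = £7.53
LED bulb: £2.27 + (9/1000) kW × 500 h × £0.25 = £2.27 + £1.125 = £3.395
Saving = £7.53 − £3.395 = £4.135 → £4.14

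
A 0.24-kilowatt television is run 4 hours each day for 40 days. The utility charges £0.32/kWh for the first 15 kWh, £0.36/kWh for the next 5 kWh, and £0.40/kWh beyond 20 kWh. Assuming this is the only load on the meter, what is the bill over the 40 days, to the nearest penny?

Runtime = 4 h/day × 40 days = 160 h
Energy = 0.24 kW × 160 h = 38.4 kWh
Tier 1 (0–15 kWh): 15 × £0.32 = £4.8
Tier 2 (15–20 kWh): 5 × £0.36 = £1.8
Above 20 kWh: 18.4 × £0.40 = £7.36
Bill = £13.96

£13.96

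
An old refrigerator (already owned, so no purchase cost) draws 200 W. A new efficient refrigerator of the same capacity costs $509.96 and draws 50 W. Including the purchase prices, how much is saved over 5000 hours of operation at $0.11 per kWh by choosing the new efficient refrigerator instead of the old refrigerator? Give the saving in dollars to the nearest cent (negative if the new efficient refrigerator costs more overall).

old refrigerator: $0.00 + (200/1000) kW × 5000 h × $0.11 = $0.00 + $110 = $110
new efficient refrigerator: $509.96 + (50/1000) kW × 5000 h × $0.11 = $509.96 + $27.5 = $537.46
Saving = $110 − $537.46 = −$427.46

-$427.46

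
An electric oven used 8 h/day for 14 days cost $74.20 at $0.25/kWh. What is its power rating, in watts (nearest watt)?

2650 W

Energy = $74.20 ÷ $0.25/kWh = 296.8 kWh
Runtime = 8 h/day × 14 days = 112 h
Power = 296.8 kWh ÷ 112 h = 2.65 kW = 2650 W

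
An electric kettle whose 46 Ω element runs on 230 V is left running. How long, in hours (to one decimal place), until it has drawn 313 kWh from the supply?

Power = V²/R = 230²/46 = 1150 W = 1.15 kW
Hours = 313 kWh ÷ 1.15 kW = 272.2 h

272.2 h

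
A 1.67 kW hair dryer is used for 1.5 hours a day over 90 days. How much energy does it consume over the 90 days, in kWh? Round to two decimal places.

225.45 kWh

Runtime = 1.5 h/day × 90 days = 135 h
Energy = 1.67 kW × 135 h = 225.45 kWh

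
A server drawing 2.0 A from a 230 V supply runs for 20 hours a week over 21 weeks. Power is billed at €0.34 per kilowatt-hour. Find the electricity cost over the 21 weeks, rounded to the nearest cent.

Power = 2.0 A × 230 V = 460 W = 0.46 kW
Runtime = 20 h/week × 21 weeks = 420 h
Energy = 0.46 kW × 420 h = 193.2 kWh
Cost = 193.2 kWh × €0.34/kWh = €65.69

€65.69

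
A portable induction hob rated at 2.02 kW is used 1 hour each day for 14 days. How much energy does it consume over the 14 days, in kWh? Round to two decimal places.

28.28 kWh

Runtime = 1 h/day × 14 days = 14 h
Energy = 2.02 kW × 14 h = 28.28 kWh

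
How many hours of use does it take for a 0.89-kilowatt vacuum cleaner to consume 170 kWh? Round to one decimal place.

Hours = 170 kWh ÷ 0.89 kW = 191.0 h

191.0 h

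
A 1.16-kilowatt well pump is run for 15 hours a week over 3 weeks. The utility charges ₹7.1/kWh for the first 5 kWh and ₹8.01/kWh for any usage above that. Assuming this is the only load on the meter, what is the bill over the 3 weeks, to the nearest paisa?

Runtime = 15 h/week × 3 weeks = 45 h
Energy = 1.16 kW × 45 h = 52.2 kWh
Tier 1 (0–5 kWh): 5 × ₹7.1 = ₹35.5
Above 5 kWh: 47.2 × ₹8.01 = ₹378.072
Bill = ₹413.57

₹413.57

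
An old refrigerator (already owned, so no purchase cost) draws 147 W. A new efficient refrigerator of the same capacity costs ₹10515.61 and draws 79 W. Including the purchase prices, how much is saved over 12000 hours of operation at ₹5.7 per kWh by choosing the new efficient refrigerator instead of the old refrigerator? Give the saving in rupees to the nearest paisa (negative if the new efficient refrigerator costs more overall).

old refrigerator: ₹0.00 + (147/1000) kW × 12000 h × ₹5.7 = ₹0.00 + ₹10054.8 = ₹10054.8
new efficient refrigerator: ₹10515.61 + (79/1000) kW × 12000 h × ₹5.7 = ₹10515.61 + ₹5403.6 = ₹15919.21
Saving = ₹10054.8 − ₹15919.21 = −₹5864.41

-₹5864.41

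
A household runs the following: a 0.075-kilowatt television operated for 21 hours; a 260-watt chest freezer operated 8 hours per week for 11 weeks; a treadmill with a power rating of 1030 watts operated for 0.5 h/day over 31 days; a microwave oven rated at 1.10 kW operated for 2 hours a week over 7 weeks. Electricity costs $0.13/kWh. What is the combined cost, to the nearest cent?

$7.26

television: 0.075 kW × 21 h = 1.575 kWh
chest freezer: Runtime = 8 h/week × 11 weeks = 88 h
chest freezer: 0.26 kW × 88 h = 22.88 kWh
treadmill: Runtime = 0.5 h/day × 31 days = 15.5 h
treadmill: 1.03 kW × 15.5 h = 15.965 kWh
microwave oven: Runtime = 2 h/week × 7 weeks = 14 h
microwave oven: 1.1 kW × 14 h = 15.4 kWh
Total energy = 55.82 kWh
Cost = 55.82 × $0.13 = $7.26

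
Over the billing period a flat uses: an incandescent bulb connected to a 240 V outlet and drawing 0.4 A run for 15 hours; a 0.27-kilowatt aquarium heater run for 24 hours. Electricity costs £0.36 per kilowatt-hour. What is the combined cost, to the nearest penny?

incandescent bulb: Power = 0.4 A × 240 V = 96 W = 0.096 kW
incandescent bulb: 0.096 kW × 15 h = 1.44 kWh
aquarium heater: 0.27 kW × 24 h = 6.48 kWh
Total energy = 7.92 kWh
Cost = 7.92 × £0.36 = £2.85

£2.85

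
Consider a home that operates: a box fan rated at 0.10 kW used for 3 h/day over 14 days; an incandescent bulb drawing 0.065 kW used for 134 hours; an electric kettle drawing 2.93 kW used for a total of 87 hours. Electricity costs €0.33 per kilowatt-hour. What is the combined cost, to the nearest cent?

€88.38

box fan: Runtime = 3 h/day × 14 days = 42 h
box fan: 0.1 kW × 42 h = 4.2 kWh
incandescent bulb: 0.065 kW × 134 h = 8.71 kWh
electric kettle: 2.93 kW × 87 h = 254.91 kWh
Total energy = 267.82 kWh
Cost = 267.82 × €0.33 = €88.38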